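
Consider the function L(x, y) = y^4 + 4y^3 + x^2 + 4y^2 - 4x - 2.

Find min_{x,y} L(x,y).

-6

L(x,y) separates as P(x) + Q(y) − 2, so its minimum is min P + min Q − 2.
P'(x) = 2x - 4 vanishes at x ∈ {2}; Q'(y) = 4y(y + 1)(y + 2) vanishes at y ∈ {-2, -1, 0}.
Local minima of P (where P''>0): P(2)=-4. Local minima of Q: Q(-2)=0, Q(0)=0.
So the global minimum of L is P(2) + Q(-2) − 2 = -4 + 0 − 2 = -6, attained at (2, -2).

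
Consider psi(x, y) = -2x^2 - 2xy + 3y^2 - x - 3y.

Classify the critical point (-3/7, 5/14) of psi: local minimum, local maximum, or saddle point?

The Hessian of psi is constant: H = [[-4, -2], [-2, 6]].
det(H) = (-4)·6 − (-2)² = -28.
Since det(H) < 0, H is indefinite and the critical point is a saddle point.

saddle point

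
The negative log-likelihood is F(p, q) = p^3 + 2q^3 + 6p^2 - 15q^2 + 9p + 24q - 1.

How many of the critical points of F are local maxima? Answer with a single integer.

1

F separates as a function of p plus a function of q, so ∇F=0 decouples.
∂F/∂p = 3(p + 1)(p + 3) = 0 at p ∈ {-3, -1}; ∂F/∂q = 6(q - 4)(q - 1) = 0 at q ∈ {1, 4}.
The Hessian is diagonal: diag(F_pp, F_qq). Second derivatives: F_pp(-3)=-6, F_pp(-1)=6; F_qq(1)=-18, F_qq(4)=18.
Local maxima occur where both diagonal entries negative: (-3, 1). Count: 1.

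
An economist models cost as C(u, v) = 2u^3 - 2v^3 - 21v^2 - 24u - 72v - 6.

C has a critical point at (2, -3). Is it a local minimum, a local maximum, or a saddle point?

The mixed partial ∂²C/∂u∂v is 0, so the Hessian at any point is diag(C_uu, C_vv) = diag(12u, -6(2v + 7)).
At (2, -3): H = diag(24, -6).
The eigenvalues have opposite signs, so H is indefinite: a saddle point.

saddle point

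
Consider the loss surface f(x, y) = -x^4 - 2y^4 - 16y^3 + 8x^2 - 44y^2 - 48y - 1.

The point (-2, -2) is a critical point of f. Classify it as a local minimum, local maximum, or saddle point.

The mixed partial ∂²f/∂x∂y is 0, so the Hessian at any point is diag(f_xx, f_yy) = diag(4(-3x^2 + 4), -8(3y^2 + 12y + 11)).
At (-2, -2): H = diag(-32, 8).
The eigenvalues have opposite signs, so H is indefinite: a saddle point.

saddle point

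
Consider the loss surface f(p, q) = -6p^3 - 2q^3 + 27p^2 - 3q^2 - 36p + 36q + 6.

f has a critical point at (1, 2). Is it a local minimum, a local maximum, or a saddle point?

saddle point

The mixed partial ∂²f/∂p∂q is 0, so the Hessian at any point is diag(f_pp, f_qq) = diag(18(-2p + 3), -6(2q + 1)).
At (1, 2): H = diag(18, -30).
The eigenvalues have opposite signs, so H is indefinite: a saddle point.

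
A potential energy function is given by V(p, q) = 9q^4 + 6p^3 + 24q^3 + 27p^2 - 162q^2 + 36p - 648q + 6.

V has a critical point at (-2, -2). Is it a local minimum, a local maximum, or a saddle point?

local maximum

The mixed partial ∂²V/∂p∂q is 0, so the Hessian at any point is diag(V_pp, V_qq) = diag(18(2p + 3), 36(3q^2 + 4q - 9)).
At (-2, -2): H = diag(-18, -180).
Both eigenvalues are negative, so H is negative definite: a local maximum.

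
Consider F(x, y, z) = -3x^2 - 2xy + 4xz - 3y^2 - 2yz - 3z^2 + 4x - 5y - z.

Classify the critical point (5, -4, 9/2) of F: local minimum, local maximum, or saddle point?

The Hessian is constant: H = [[-6, -2, 4], [-2, -6, -2], [4, -2, -6]].
Leading principal minors: Δ₁ = -6, Δ₂ = 32, Δ₃ = -40.
The minors alternate sign starting negative (−, +, −), so H is negative definite: a local maximum.

local maximum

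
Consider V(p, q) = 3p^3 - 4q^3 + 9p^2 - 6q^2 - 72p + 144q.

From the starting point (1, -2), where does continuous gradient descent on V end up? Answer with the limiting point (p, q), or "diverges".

V is separable, so gradient descent decouples: p follows -∂V/∂p, q follows -∂V/∂q.
∂V/∂p = 9(p - 2)(p + 4); at p=1 this is -45, so p increases.
∂V/∂q = -12(q - 3)(q + 4); at q=-2 this is 120, so q decreases.
p converges to its nearest critical value 2 (a local min of the p-part); q converges to -4. The iterate converges to (2, -4).

(2, -4)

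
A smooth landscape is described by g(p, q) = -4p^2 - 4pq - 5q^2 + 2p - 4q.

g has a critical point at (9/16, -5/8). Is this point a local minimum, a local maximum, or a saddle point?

The Hessian of g is constant: H = [[-8, -4], [-4, -10]].
det(H) = (-8)·(-10) − (-4)² = 64.
det(H) > 0 and tr(H) = -18 < 0, so H is negative definite and the point is a local maximum.

local maximum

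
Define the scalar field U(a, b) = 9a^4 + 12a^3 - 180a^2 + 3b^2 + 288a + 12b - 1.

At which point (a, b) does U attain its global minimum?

U(a,b) separates as P(a) + Q(b) − 1, so its minimum is min P + min Q − 1.
P'(a) = 36(a - 2)(a - 1)(a + 4) vanishes at a ∈ {-4, 1, 2}; Q'(b) = 6b + 12 vanishes at b ∈ {-2}.
Local minima of P (where P''>0): P(-4)=-2496, P(2)=96. Local minima of Q: Q(-2)=-12.
So the global minimum of U is P(-4) + Q(-2) − 1 = -2496 − 12 − 1 = -2509, attained at (-4, -2).

(-4, -2)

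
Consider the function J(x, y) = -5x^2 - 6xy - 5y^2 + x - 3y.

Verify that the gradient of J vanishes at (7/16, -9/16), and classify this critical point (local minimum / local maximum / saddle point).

local maximum

∇J = (-10x - 6y + 1, -6x - 10y - 3); substituting (7/16, -9/16) gives ∇J = (0, 0), so (7/16, -9/16) is indeed a critical point.
The Hessian of J is constant: H = [[-10, -6], [-6, -10]].
det(H) = (-10)·(-10) − (-6)² = 64.
det(H) > 0 and tr(H) = -20 < 0, so H is negative definite and the point is a local maximum.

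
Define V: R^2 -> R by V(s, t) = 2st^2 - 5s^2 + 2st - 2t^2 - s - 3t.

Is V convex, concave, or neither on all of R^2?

neither

The term 2st^2 is cubic, so the Hessian is not constant.
∂²V/∂t² = 4s - 4, which takes both signs as s varies (negative for sufficiently negative s). A diagonal entry of the Hessian changing sign means the Hessian is neither positive- nor negative-semidefinite on all of R^2.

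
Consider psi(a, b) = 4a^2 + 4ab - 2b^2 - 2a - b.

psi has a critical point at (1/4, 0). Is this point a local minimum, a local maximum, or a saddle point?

The Hessian of psi is constant: H = [[8, 4], [4, -4]].
det(H) = 8·(-4) − 4² = -48.
Since det(H) < 0, H is indefinite and the critical point is a saddle point.

saddle point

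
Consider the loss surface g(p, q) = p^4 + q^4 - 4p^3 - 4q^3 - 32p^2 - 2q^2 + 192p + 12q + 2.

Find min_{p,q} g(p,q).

g(p,q) separates as A(p) + B(q) + 2, so its minimum is min A + min B + 2.
A'(p) = 4(p - 4)(p - 3)(p + 4) vanishes at p ∈ {-4, 3, 4}; B'(q) = 4(q - 3)(q - 1)(q + 1) vanishes at q ∈ {-1, 1, 3}.
Local minima of A (where A''>0): A(-4)=-768, A(4)=256. Local minima of B: B(-1)=-9, B(3)=-9.
So the global minimum of g is A(-4) + B(-1) + 2 = -768 − 9 + 2 = -775, attained at (-4, -1).

-775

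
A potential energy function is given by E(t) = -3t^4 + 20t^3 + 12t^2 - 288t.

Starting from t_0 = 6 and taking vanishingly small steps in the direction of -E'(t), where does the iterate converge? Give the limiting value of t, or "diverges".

E'(t) = -12(t - 4)(t - 3)(t + 2), so E'(6) = -576.
Gradient descent moves in the -E' direction, i.e. t is increasing.
There is no critical point above t=6, and E' keeps the same sign, so the iterate runs off to +∞.

diverges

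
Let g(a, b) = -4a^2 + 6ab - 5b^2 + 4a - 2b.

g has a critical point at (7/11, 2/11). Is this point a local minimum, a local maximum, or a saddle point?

local maximum

The Hessian of g is constant: H = [[-8, 6], [6, -10]].
det(H) = (-8)·(-10) − 6² = 44.
det(H) > 0 and tr(H) = -18 < 0, so H is negative definite and the point is a local maximum.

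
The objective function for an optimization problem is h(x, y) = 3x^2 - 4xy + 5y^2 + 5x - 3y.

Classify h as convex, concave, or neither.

convex

h is quadratic, so its Hessian is the constant matrix H = [[6, -4], [-4, 10]].
det(H) = 44, tr(H) = 16.
det(H) > 0 and tr(H) > 0, so H is positive definite everywhere: convex.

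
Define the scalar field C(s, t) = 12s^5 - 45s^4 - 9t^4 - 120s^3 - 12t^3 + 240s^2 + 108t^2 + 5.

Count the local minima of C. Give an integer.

2

C separates as a function of s plus a function of t, so ∇C=0 decouples.
∂C/∂s = 60s(s - 4)(s - 1)(s + 2) = 0 at s ∈ {-2, 0, 1, 4}; ∂C/∂t = -36t(t - 2)(t + 3) = 0 at t ∈ {-3, 0, 2}.
The Hessian is diagonal: diag(C_ss, C_tt). Second derivatives: C_ss(-2)=-2160, C_ss(0)=480, C_ss(1)=-540, C_ss(4)=4320; C_tt(-3)=-540, C_tt(0)=216, C_tt(2)=-360.
Local minima occur where both diagonal entries positive: (0, 0), (4, 0). Count: 2.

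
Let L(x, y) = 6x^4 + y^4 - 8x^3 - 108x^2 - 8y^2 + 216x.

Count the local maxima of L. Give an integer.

L separates as a function of x plus a function of y, so ∇L=0 decouples.
∂L/∂x = 24(x - 3)(x - 1)(x + 3) = 0 at x ∈ {-3, 1, 3}; ∂L/∂y = 4y(y - 2)(y + 2) = 0 at y ∈ {-2, 0, 2}.
The Hessian is diagonal: diag(L_xx, L_yy). Second derivatives: L_xx(-3)=576, L_xx(1)=-192, L_xx(3)=288; L_yy(-2)=32, L_yy(0)=-16, L_yy(2)=32.
Local maxima occur where both diagonal entries negative: (1, 0). Count: 1.

1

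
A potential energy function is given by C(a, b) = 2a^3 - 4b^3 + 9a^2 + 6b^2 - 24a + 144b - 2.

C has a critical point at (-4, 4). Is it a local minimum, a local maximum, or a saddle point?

local maximum

The mixed partial ∂²C/∂a∂b is 0, so the Hessian at any point is diag(C_aa, C_bb) = diag(6(2a + 3), 12(-2b + 1)).
At (-4, 4): H = diag(-30, -84).
Both eigenvalues are negative, so H is negative definite: a local maximum.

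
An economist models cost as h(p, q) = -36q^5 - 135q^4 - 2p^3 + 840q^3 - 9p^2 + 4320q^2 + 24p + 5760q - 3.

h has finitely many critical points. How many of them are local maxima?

2

h separates as a function of p plus a function of q, so ∇h=0 decouples.
∂h/∂p = -6(p - 1)(p + 4) = 0 at p ∈ {-4, 1}; ∂h/∂q = -180(q - 4)(q + 1)(q + 2)(q + 4) = 0 at q ∈ {-4, -2, -1, 4}.
The Hessian is diagonal: diag(h_pp, h_qq). Second derivatives: h_pp(-4)=30, h_pp(1)=-30; h_qq(-4)=8640, h_qq(-2)=-2160, h_qq(-1)=2700, h_qq(4)=-43200.
Local maxima occur where both diagonal entries negative: (1, -2), (1, 4). Count: 2.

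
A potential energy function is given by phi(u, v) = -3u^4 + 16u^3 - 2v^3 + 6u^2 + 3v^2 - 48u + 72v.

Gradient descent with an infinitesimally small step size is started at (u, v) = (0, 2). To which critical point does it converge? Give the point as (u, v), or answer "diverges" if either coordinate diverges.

phi is separable, so gradient descent decouples: u follows -∂phi/∂u, v follows -∂phi/∂v.
∂phi/∂u = -12(u - 4)(u - 1)(u + 1); at u=0 this is -48, so u increases.
∂phi/∂v = -6(v - 4)(v + 3); at v=2 this is 60, so v decreases.
u converges to its nearest critical value 1 (a local min of the u-part); v converges to -3. The iterate converges to (1, -3).

(1, -3)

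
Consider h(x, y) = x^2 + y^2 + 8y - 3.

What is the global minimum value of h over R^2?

-19

h(x,y) separates as P(x) + Q(y) − 3, so its minimum is min P + min Q − 3.
P'(x) = 2x vanishes at x ∈ {0}; Q'(y) = 2y + 8 vanishes at y ∈ {-4}.
Local minima of P (where P''>0): P(0)=0. Local minima of Q: Q(-4)=-16.
So the global minimum of h is P(0) + Q(-4) − 3 = 0 − 16 − 3 = -19, attained at (0, -4).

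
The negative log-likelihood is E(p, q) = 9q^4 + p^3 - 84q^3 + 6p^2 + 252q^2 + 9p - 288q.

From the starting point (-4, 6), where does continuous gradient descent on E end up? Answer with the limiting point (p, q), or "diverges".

diverges

E is separable, so gradient descent decouples: p follows -∂E/∂p, q follows -∂E/∂q.
∂E/∂p = 3(p + 1)(p + 3); at p=-4 this is 9, so p decreases.
∂E/∂q = 36(q - 4)(q - 2)(q - 1); at q=6 this is 1440, so q decreases.
The p-coordinate has no critical point in that direction and runs off to infinity.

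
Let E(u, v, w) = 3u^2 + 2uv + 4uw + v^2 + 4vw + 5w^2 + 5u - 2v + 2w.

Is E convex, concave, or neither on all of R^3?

convex

E is quadratic, so its Hessian is the constant matrix H = [[6, 2, 4], [2, 2, 4], [4, 4, 10]].
Leading principal minors: 6, 8, 16.
All positive ⇒ H ≻ 0 ⇒ convex.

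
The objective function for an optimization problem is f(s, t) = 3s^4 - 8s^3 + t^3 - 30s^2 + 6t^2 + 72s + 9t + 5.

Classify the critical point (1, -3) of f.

The mixed partial ∂²f/∂s∂t is 0, so the Hessian at any point is diag(f_ss, f_tt) = diag(12(3s^2 - 4s - 5), 6(t + 2)).
At (1, -3): H = diag(-72, -6).
Both eigenvalues are negative, so H is negative definite: a local maximum.

local maximum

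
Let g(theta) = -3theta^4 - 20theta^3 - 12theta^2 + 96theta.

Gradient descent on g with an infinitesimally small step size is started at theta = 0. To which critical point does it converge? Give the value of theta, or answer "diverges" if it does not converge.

g'(theta) = -12(theta - 1)(theta + 2)(theta + 4), so g'(0) = 96.
Gradient descent moves in the -g' direction, i.e. theta is decreasing.
The nearest critical point in that direction is theta = -2, where g'' = 72 > 0 (a local minimum). The iterate converges there.

-2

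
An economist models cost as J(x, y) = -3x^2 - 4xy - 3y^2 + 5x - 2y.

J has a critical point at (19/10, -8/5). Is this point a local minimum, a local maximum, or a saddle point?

local maximum

The Hessian of J is constant: H = [[-6, -4], [-4, -6]].
det(H) = (-6)·(-6) − (-4)² = 20.
det(H) > 0 and tr(H) = -12 < 0, so H is negative definite and the point is a local maximum.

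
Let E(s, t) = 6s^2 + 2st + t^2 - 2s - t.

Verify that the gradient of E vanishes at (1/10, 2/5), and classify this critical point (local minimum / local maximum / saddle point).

∇E = (12s + 2t - 2, 2s + 2t - 1); substituting (1/10, 2/5) gives ∇E = (0, 0), so (1/10, 2/5) is indeed a critical point.
The Hessian of E is constant: H = [[12, 2], [2, 2]].
det(H) = 12·2 − 2² = 20.
det(H) > 0 and tr(H) = 14 > 0, so H is positive definite and the point is a local minimum.

local minimum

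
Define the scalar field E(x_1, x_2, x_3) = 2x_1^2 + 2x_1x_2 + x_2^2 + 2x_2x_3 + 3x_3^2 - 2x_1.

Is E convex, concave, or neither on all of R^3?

convex

E is quadratic, so its Hessian is the constant matrix H = [[4, 2, 0], [2, 2, 2], [0, 2, 6]].
Leading principal minors: 4, 4, 8.
All positive ⇒ H ≻ 0 ⇒ convex.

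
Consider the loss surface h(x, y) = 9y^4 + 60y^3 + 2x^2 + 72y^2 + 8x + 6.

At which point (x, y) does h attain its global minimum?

h(x,y) separates as P(x) + Q(y) + 6, so its minimum is min P + min Q + 6.
P'(x) = 4x + 8 vanishes at x ∈ {-2}; Q'(y) = 36y(y + 1)(y + 4) vanishes at y ∈ {-4, -1, 0}.
Local minima of P (where P''>0): P(-2)=-8. Local minima of Q: Q(-4)=-384, Q(0)=0.
So the global minimum of h is P(-2) + Q(-4) + 6 = -8 − 384 + 6 = -386, attained at (-2, -4).

(-2, -4)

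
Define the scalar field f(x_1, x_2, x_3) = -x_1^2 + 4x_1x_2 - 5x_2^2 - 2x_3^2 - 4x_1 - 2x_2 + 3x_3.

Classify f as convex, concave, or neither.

concave

f is quadratic, so its Hessian is the constant matrix H = [[-2, 4, 0], [4, -10, 0], [0, 0, -4]].
Leading principal minors: -2, 4, -16.
Signs alternate −, +, − ⇒ H ≺ 0 ⇒ concave.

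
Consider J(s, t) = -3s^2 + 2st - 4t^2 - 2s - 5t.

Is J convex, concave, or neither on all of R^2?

J is quadratic, so its Hessian is the constant matrix H = [[-6, 2], [2, -8]].
det(H) = 44, tr(H) = -14.
det(H) > 0 and tr(H) < 0, so H is negative definite everywhere: concave.

concave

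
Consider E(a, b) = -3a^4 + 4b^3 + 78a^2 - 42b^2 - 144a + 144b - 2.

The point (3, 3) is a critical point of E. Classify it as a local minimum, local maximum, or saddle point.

The mixed partial ∂²E/∂a∂b is 0, so the Hessian at any point is diag(E_aa, E_bb) = diag(12(-3a^2 + 13), 12(2b - 7)).
At (3, 3): H = diag(-168, -12).
Both eigenvalues are negative, so H is negative definite: a local maximum.

local maximum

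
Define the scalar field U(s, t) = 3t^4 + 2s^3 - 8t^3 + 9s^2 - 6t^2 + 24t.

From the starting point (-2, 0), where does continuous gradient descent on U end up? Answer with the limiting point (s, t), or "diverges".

U is separable, so gradient descent decouples: s follows -∂U/∂s, t follows -∂U/∂t.
∂U/∂s = 6s(s + 3); at s=-2 this is -12, so s increases.
∂U/∂t = 12(t - 2)(t - 1)(t + 1); at t=0 this is 24, so t decreases.
s converges to its nearest critical value 0 (a local min of the s-part); t converges to -1. The iterate converges to (0, -1).

(0, -1)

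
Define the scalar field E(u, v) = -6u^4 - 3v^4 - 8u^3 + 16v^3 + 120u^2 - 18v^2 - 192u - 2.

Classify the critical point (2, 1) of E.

saddle point

The mixed partial ∂²E/∂u∂v is 0, so the Hessian at any point is diag(E_uu, E_vv) = diag(24(-3u^2 - 2u + 10), 12(-3v^2 + 8v - 3)).
At (2, 1): H = diag(-144, 24).
The eigenvalues have opposite signs, so H is indefinite: a saddle point.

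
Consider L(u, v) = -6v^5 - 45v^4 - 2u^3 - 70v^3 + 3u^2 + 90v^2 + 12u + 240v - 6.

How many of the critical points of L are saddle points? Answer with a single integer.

L separates as a function of u plus a function of v, so ∇L=0 decouples.
∂L/∂u = -6(u - 2)(u + 1) = 0 at u ∈ {-1, 2}; ∂L/∂v = -30(v - 1)(v + 1)(v + 2)(v + 4) = 0 at v ∈ {-4, -2, -1, 1}.
The Hessian is diagonal: diag(L_uu, L_vv). Second derivatives: L_uu(-1)=18, L_uu(2)=-18; L_vv(-4)=900, L_vv(-2)=-180, L_vv(-1)=180, L_vv(1)=-900.
Saddle points occur where the two diagonal entries have opposite signs: (-1, -2), (-1, 1), (2, -4), (2, -1). Count: 4.

4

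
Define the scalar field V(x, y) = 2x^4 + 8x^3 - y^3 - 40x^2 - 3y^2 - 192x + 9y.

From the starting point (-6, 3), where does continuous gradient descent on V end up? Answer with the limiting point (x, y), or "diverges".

V is separable, so gradient descent decouples: x follows -∂V/∂x, y follows -∂V/∂y.
∂V/∂x = 8(x - 3)(x + 2)(x + 4); at x=-6 this is -576, so x increases.
∂V/∂y = -3(y - 1)(y + 3); at y=3 this is -36, so y increases.
The y-coordinate has no critical point in that direction and runs off to infinity.

diverges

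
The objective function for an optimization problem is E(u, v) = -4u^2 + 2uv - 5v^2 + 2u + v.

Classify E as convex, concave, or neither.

E is quadratic, so its Hessian is the constant matrix H = [[-8, 2], [2, -10]].
det(H) = 76, tr(H) = -18.
det(H) > 0 and tr(H) < 0, so H is negative definite everywhere: concave.

concave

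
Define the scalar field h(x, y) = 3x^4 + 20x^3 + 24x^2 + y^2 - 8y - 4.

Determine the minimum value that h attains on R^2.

h(x,y) separates as P(x) + Q(y) − 4, so its minimum is min P + min Q − 4.
P'(x) = 12x(x + 1)(x + 4) vanishes at x ∈ {-4, -1, 0}; Q'(y) = 2y - 8 vanishes at y ∈ {4}.
Local minima of P (where P''>0): P(-4)=-128, P(0)=0. Local minima of Q: Q(4)=-16.
So the global minimum of h is P(-4) + Q(4) − 4 = -128 − 16 − 4 = -148, attained at (-4, 4).

-148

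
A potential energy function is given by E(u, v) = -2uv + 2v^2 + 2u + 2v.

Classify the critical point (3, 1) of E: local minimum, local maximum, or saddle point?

saddle point

The Hessian of E is constant: H = [[0, -2], [-2, 4]].
det(H) = 0·4 − (-2)² = -4.
Since det(H) < 0, H is indefinite and the critical point is a saddle point.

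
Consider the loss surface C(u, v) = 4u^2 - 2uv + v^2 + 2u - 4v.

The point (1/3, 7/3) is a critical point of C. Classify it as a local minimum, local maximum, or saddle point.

local minimum

The Hessian of C is constant: H = [[8, -2], [-2, 2]].
det(H) = 8·2 − (-2)² = 12.
det(H) > 0 and tr(H) = 10 > 0, so H is positive definite and the point is a local minimum.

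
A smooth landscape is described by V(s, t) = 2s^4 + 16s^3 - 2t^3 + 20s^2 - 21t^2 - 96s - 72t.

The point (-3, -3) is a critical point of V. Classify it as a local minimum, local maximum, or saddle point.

The mixed partial ∂²V/∂s∂t is 0, so the Hessian at any point is diag(V_ss, V_tt) = diag(8(3s^2 + 12s + 5), -6(2t + 7)).
At (-3, -3): H = diag(-32, -6).
Both eigenvalues are negative, so H is negative definite: a local maximum.

local maximum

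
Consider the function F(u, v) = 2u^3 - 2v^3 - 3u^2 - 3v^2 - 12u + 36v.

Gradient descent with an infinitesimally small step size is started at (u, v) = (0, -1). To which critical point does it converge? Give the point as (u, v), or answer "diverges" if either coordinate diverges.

(2, -3)

F is separable, so gradient descent decouples: u follows -∂F/∂u, v follows -∂F/∂v.
∂F/∂u = 6(u - 2)(u + 1); at u=0 this is -12, so u increases.
∂F/∂v = -6(v - 2)(v + 3); at v=-1 this is 36, so v decreases.
u converges to its nearest critical value 2 (a local min of the u-part); v converges to -3. The iterate converges to (2, -3).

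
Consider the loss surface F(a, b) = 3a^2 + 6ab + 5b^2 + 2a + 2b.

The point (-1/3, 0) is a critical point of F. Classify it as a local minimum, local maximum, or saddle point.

The Hessian of F is constant: H = [[6, 6], [6, 10]].
det(H) = 6·10 − 6² = 24.
det(H) > 0 and tr(H) = 16 > 0, so H is positive definite and the point is a local minimum.

local minimum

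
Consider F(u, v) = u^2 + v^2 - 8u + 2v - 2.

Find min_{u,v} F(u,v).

-19

F(u,v) separates as P(u) + Q(v) − 2, so its minimum is min P + min Q − 2.
P'(u) = 2u - 8 vanishes at u ∈ {4}; Q'(v) = 2v + 2 vanishes at v ∈ {-1}.
Local minima of P (where P''>0): P(4)=-16. Local minima of Q: Q(-1)=-1.
So the global minimum of F is P(4) + Q(-1) − 2 = -16 − 1 − 2 = -19, attained at (4, -1).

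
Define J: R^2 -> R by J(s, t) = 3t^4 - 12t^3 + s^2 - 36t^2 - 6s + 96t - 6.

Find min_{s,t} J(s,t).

-207

J(s,t) separates as P(s) + Q(t) − 6, so its minimum is min P + min Q − 6.
P'(s) = 2s - 6 vanishes at s ∈ {3}; Q'(t) = 12(t - 4)(t - 1)(t + 2) vanishes at t ∈ {-2, 1, 4}.
Local minima of P (where P''>0): P(3)=-9. Local minima of Q: Q(-2)=-192, Q(4)=-192.
So the global minimum of J is P(3) + Q(-2) − 6 = -9 − 192 − 6 = -207, attained at (3, -2).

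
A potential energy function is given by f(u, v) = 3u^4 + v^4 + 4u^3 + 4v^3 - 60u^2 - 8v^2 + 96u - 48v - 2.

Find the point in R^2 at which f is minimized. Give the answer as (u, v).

f(u,v) separates as P(u) + Q(v) − 2, so its minimum is min P + min Q − 2.
P'(u) = 12(u - 2)(u - 1)(u + 4) vanishes at u ∈ {-4, 1, 2}; Q'(v) = 4(v - 2)(v + 2)(v + 3) vanishes at v ∈ {-3, -2, 2}.
Local minima of P (where P''>0): P(-4)=-832, P(2)=32. Local minima of Q: Q(-3)=45, Q(2)=-80.
So the global minimum of f is P(-4) + Q(2) − 2 = -832 − 80 − 2 = -914, attained at (-4, 2).

(-4, 2)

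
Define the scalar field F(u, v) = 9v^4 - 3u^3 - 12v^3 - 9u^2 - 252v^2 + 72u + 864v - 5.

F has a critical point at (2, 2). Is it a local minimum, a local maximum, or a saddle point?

local maximum

The mixed partial ∂²F/∂u∂v is 0, so the Hessian at any point is diag(F_uu, F_vv) = diag(-18(u + 1), 36(3v^2 - 2v - 14)).
At (2, 2): H = diag(-54, -216).
Both eigenvalues are negative, so H is negative definite: a local maximum.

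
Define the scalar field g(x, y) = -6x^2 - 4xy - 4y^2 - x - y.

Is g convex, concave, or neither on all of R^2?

g is quadratic, so its Hessian is the constant matrix H = [[-12, -4], [-4, -8]].
det(H) = 80, tr(H) = -20.
det(H) > 0 and tr(H) < 0, so H is negative definite everywhere: concave.

concave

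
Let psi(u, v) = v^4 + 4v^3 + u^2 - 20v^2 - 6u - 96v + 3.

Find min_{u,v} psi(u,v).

-285

psi(u,v) separates as P(u) + Q(v) + 3, so its minimum is min P + min Q + 3.
P'(u) = 2u - 6 vanishes at u ∈ {3}; Q'(v) = 4(v - 3)(v + 2)(v + 4) vanishes at v ∈ {-4, -2, 3}.
Local minima of P (where P''>0): P(3)=-9. Local minima of Q: Q(-4)=64, Q(3)=-279.
So the global minimum of psi is P(3) + Q(3) + 3 = -9 − 279 + 3 = -285, attained at (3, 3).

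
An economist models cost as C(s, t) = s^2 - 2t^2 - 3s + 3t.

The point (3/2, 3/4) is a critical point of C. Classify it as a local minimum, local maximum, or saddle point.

The Hessian of C is constant: H = [[2, 0], [0, -4]].
det(H) = 2·(-4) − 0² = -8.
Since det(H) < 0, H is indefinite and the critical point is a saddle point.

saddle point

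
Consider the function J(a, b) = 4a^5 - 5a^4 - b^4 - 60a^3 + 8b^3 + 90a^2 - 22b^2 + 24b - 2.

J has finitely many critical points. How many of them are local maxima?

4

J separates as a function of a plus a function of b, so ∇J=0 decouples.
∂J/∂a = 20a(a - 3)(a - 1)(a + 3) = 0 at a ∈ {-3, 0, 1, 3}; ∂J/∂b = -4(b - 3)(b - 2)(b - 1) = 0 at b ∈ {1, 2, 3}.
The Hessian is diagonal: diag(J_aa, J_bb). Second derivatives: J_aa(-3)=-1440, J_aa(0)=180, J_aa(1)=-160, J_aa(3)=720; J_bb(1)=-8, J_bb(2)=4, J_bb(3)=-8.
Local maxima occur where both diagonal entries negative: (-3, 1), (-3, 3), (1, 1), (1, 3). Count: 4.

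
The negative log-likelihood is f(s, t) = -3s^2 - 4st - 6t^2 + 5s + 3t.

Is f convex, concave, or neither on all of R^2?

f is quadratic, so its Hessian is the constant matrix H = [[-6, -4], [-4, -12]].
det(H) = 56, tr(H) = -18.
det(H) > 0 and tr(H) < 0, so H is negative definite everywhere: concave.

concave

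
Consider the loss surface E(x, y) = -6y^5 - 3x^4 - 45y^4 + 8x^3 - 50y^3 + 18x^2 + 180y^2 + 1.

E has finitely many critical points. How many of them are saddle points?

6

E separates as a function of x plus a function of y, so ∇E=0 decouples.
∂E/∂x = -12x(x - 3)(x + 1) = 0 at x ∈ {-1, 0, 3}; ∂E/∂y = -30y(y - 1)(y + 3)(y + 4) = 0 at y ∈ {-4, -3, 0, 1}.
The Hessian is diagonal: diag(E_xx, E_yy). Second derivatives: E_xx(-1)=-48, E_xx(0)=36, E_xx(3)=-144; E_yy(-4)=600, E_yy(-3)=-360, E_yy(0)=360, E_yy(1)=-600.
Saddle points occur where the two diagonal entries have opposite signs: (-1, -4), (-1, 0), (0, -3), (0, 1), (3, -4), (3, 0). Count: 6.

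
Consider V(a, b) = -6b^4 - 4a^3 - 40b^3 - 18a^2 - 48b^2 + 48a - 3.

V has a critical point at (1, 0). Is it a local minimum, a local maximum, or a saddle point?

The mixed partial ∂²V/∂a∂b is 0, so the Hessian at any point is diag(V_aa, V_bb) = diag(-12(2a + 3), -24(3b^2 + 10b + 4)).
At (1, 0): H = diag(-60, -96).
Both eigenvalues are negative, so H is negative definite: a local maximum.

local maximum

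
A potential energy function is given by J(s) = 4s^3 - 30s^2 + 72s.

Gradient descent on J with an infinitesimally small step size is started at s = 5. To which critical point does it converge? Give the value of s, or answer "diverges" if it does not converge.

3

J'(s) = 12(s - 3)(s - 2), so J'(5) = 72.
Gradient descent moves in the -J' direction, i.e. s is decreasing.
The nearest critical point in that direction is s = 3, where J'' = 12 > 0 (a local minimum). The iterate converges there.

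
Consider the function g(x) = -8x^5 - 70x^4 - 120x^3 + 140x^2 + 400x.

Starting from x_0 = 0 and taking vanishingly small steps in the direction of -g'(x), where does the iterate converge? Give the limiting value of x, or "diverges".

-1

g'(x) = -40(x - 1)(x + 1)(x + 2)(x + 5), so g'(0) = 400.
Gradient descent moves in the -g' direction, i.e. x is decreasing.
The nearest critical point in that direction is x = -1, where g'' = 320 > 0 (a local minimum). The iterate converges there.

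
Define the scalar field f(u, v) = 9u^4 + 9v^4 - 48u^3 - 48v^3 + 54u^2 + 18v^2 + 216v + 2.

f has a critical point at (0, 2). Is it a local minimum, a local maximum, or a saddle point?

The mixed partial ∂²f/∂u∂v is 0, so the Hessian at any point is diag(f_uu, f_vv) = diag(36(3u^2 - 8u + 3), 36(3v^2 - 8v + 1)).
At (0, 2): H = diag(108, -108).
The eigenvalues have opposite signs, so H is indefinite: a saddle point.

saddle point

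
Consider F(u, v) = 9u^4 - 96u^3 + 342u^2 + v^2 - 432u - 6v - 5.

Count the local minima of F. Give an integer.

2

F separates as a function of u plus a function of v, so ∇F=0 decouples.
∂F/∂u = 36(u - 4)(u - 3)(u - 1) = 0 at u ∈ {1, 3, 4}; ∂F/∂v = 2(v - 3) = 0 at v ∈ {3}.
The Hessian is diagonal: diag(F_uu, F_vv). Second derivatives: F_uu(1)=216, F_uu(3)=-72, F_uu(4)=108; F_vv(3)=2.
Local minima occur where both diagonal entries positive: (1, 3), (4, 3). Count: 2.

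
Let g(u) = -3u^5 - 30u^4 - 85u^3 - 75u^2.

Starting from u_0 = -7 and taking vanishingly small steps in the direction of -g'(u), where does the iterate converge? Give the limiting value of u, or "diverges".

-5

g'(u) = -15u(u + 1)(u + 2)(u + 5), so g'(-7) = -6300.
Gradient descent moves in the -g' direction, i.e. u is increasing.
The nearest critical point in that direction is u = -5, where g'' = 900 > 0 (a local minimum). The iterate converges there.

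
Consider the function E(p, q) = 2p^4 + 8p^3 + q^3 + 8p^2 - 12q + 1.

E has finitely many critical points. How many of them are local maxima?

E separates as a function of p plus a function of q, so ∇E=0 decouples.
∂E/∂p = 8p(p + 1)(p + 2) = 0 at p ∈ {-2, -1, 0}; ∂E/∂q = 3(q - 2)(q + 2) = 0 at q ∈ {-2, 2}.
The Hessian is diagonal: diag(E_pp, E_qq). Second derivatives: E_pp(-2)=16, E_pp(-1)=-8, E_pp(0)=16; E_qq(-2)=-12, E_qq(2)=12.
Local maxima occur where both diagonal entries negative: (-1, -2). Count: 1.

1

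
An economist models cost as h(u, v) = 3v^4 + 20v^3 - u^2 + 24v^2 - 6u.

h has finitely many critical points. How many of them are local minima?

0

h separates as a function of u plus a function of v, so ∇h=0 decouples.
∂h/∂u = -2(u + 3) = 0 at u ∈ {-3}; ∂h/∂v = 12v(v + 1)(v + 4) = 0 at v ∈ {-4, -1, 0}.
The Hessian is diagonal: diag(h_uu, h_vv). Second derivatives: h_uu(-3)=-2; h_vv(-4)=144, h_vv(-1)=-36, h_vv(0)=48.
Local minima occur where both diagonal entries positive: none. Count: 0.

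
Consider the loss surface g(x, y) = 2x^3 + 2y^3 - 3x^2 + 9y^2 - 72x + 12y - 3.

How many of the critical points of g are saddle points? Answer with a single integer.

g separates as a function of x plus a function of y, so ∇g=0 decouples.
∂g/∂x = 6(x - 4)(x + 3) = 0 at x ∈ {-3, 4}; ∂g/∂y = 6(y + 1)(y + 2) = 0 at y ∈ {-2, -1}.
The Hessian is diagonal: diag(g_xx, g_yy). Second derivatives: g_xx(-3)=-42, g_xx(4)=42; g_yy(-2)=-6, g_yy(-1)=6.
Saddle points occur where the two diagonal entries have opposite signs: (-3, -1), (4, -2). Count: 2.

2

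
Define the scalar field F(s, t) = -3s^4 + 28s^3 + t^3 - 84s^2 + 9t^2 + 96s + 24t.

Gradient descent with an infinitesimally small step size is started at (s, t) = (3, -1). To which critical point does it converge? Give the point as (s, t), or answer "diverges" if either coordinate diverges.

F is separable, so gradient descent decouples: s follows -∂F/∂s, t follows -∂F/∂t.
∂F/∂s = -12(s - 4)(s - 2)(s - 1); at s=3 this is 24, so s decreases.
∂F/∂t = 3(t + 2)(t + 4); at t=-1 this is 9, so t decreases.
s converges to its nearest critical value 2 (a local min of the s-part); t converges to -2. The iterate converges to (2, -2).

(2, -2)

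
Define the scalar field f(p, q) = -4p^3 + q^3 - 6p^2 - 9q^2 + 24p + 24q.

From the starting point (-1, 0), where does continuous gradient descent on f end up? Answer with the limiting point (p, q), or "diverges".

diverges

f is separable, so gradient descent decouples: p follows -∂f/∂p, q follows -∂f/∂q.
∂f/∂p = -12(p - 1)(p + 2); at p=-1 this is 24, so p decreases.
∂f/∂q = 3(q - 4)(q - 2); at q=0 this is 24, so q decreases.
The q-coordinate has no critical point in that direction and runs off to infinity.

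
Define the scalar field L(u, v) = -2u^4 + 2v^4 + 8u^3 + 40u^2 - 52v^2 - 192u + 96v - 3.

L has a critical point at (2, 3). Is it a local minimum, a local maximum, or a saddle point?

The mixed partial ∂²L/∂u∂v is 0, so the Hessian at any point is diag(L_uu, L_vv) = diag(8(-3u^2 + 6u + 10), 8(3v^2 - 13)).
At (2, 3): H = diag(80, 112).
Both eigenvalues are positive, so H is positive definite: a local minimum.

local minimum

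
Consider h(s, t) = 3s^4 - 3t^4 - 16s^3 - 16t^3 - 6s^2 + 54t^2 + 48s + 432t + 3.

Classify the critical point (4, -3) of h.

local minimum

The mixed partial ∂²h/∂s∂t is 0, so the Hessian at any point is diag(h_ss, h_tt) = diag(12(3s^2 - 8s - 1), 12(-3t^2 - 8t + 9)).
At (4, -3): H = diag(180, 72).
Both eigenvalues are positive, so H is positive definite: a local minimum.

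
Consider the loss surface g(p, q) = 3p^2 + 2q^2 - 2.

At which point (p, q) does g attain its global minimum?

(0, 0)

g(p,q) separates as A(p) + B(q) − 2, so its minimum is min A + min B − 2.
A'(p) = 6p vanishes at p ∈ {0}; B'(q) = 4q vanishes at q ∈ {0}.
Local minima of A (where A''>0): A(0)=0. Local minima of B: B(0)=0.
So the global minimum of g is A(0) + B(0) − 2 = 0 + 0 − 2 = -2, attained at (0, 0).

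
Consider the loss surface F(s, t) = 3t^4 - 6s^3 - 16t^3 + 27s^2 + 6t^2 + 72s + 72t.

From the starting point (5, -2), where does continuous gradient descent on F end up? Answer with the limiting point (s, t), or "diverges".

diverges

F is separable, so gradient descent decouples: s follows -∂F/∂s, t follows -∂F/∂t.
∂F/∂s = -18(s - 4)(s + 1); at s=5 this is -108, so s increases.
∂F/∂t = 12(t - 3)(t - 2)(t + 1); at t=-2 this is -240, so t increases.
The s-coordinate has no critical point in that direction and runs off to infinity.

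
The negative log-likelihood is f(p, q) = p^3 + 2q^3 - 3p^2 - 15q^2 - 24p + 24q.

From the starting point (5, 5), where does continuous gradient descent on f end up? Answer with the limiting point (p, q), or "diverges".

(4, 4)

f is separable, so gradient descent decouples: p follows -∂f/∂p, q follows -∂f/∂q.
∂f/∂p = 3(p - 4)(p + 2); at p=5 this is 21, so p decreases.
∂f/∂q = 6(q - 4)(q - 1); at q=5 this is 24, so q decreases.
p converges to its nearest critical value 4 (a local min of the p-part); q converges to 4. The iterate converges to (4, 4).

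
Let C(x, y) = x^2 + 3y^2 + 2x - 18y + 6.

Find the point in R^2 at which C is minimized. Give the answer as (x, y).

(-1, 3)

C(x,y) separates as P(x) + Q(y) + 6, so its minimum is min P + min Q + 6.
P'(x) = 2x + 2 vanishes at x ∈ {-1}; Q'(y) = 6y - 18 vanishes at y ∈ {3}.
Local minima of P (where P''>0): P(-1)=-1. Local minima of Q: Q(3)=-27.
So the global minimum of C is P(-1) + Q(3) + 6 = -1 − 27 + 6 = -22, attained at (-1, 3).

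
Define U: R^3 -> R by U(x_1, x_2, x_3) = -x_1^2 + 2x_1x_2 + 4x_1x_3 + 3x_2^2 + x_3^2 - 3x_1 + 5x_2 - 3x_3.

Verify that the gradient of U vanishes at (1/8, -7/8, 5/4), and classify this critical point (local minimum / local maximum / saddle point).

∇U = (-2x_1 + 2x_2 + 4x_3 - 3, 2x_1 + 6x_2 + 5, 4x_1 + 2x_3 - 3); substituting (1/8, -7/8, 5/4) gives ∇U = (0, 0, 0), so (1/8, -7/8, 5/4) is indeed a critical point.
The Hessian is constant: H = [[-2, 2, 4], [2, 6, 0], [4, 0, 2]].
Leading principal minors: Δ₁ = -2, Δ₂ = -16, Δ₃ = -128.
The minors fit neither the all-positive nor the alternating-sign pattern, so H is indefinite: a saddle point.

saddle point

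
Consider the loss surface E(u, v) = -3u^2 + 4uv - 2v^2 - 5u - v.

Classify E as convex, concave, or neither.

E is quadratic, so its Hessian is the constant matrix H = [[-6, 4], [4, -4]].
det(H) = 8, tr(H) = -10.
det(H) > 0 and tr(H) < 0, so H is negative definite everywhere: concave.

concave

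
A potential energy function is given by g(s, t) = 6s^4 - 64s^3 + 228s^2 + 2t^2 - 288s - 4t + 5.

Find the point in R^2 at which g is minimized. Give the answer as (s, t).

(1, 1)

g(s,t) separates as P(s) + Q(t) + 5, so its minimum is min P + min Q + 5.
P'(s) = 24(s - 4)(s - 3)(s - 1) vanishes at s ∈ {1, 3, 4}; Q'(t) = 4(t - 1) vanishes at t ∈ {1}.
Local minima of P (where P''>0): P(1)=-118, P(4)=-64. Local minima of Q: Q(1)=-2.
So the global minimum of g is P(1) + Q(1) + 5 = -118 − 2 + 5 = -115, attained at (1, 1).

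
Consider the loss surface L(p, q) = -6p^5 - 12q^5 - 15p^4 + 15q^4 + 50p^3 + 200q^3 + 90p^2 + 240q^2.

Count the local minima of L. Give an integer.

L separates as a function of p plus a function of q, so ∇L=0 decouples.
∂L/∂p = -30p(p - 2)(p + 1)(p + 3) = 0 at p ∈ {-3, -1, 0, 2}; ∂L/∂q = -60q(q - 4)(q + 1)(q + 2) = 0 at q ∈ {-2, -1, 0, 4}.
The Hessian is diagonal: diag(L_pp, L_qq). Second derivatives: L_pp(-3)=900, L_pp(-1)=-180, L_pp(0)=180, L_pp(2)=-900; L_qq(-2)=720, L_qq(-1)=-300, L_qq(0)=480, L_qq(4)=-7200.
Local minima occur where both diagonal entries positive: (-3, -2), (-3, 0), (0, -2), (0, 0). Count: 4.

4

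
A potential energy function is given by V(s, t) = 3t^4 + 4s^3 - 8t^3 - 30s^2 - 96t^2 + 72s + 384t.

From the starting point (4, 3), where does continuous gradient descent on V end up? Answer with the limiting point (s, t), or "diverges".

(3, 4)

V is separable, so gradient descent decouples: s follows -∂V/∂s, t follows -∂V/∂t.
∂V/∂s = 12(s - 3)(s - 2); at s=4 this is 24, so s decreases.
∂V/∂t = 12(t - 4)(t - 2)(t + 4); at t=3 this is -84, so t increases.
s converges to its nearest critical value 3 (a local min of the s-part); t converges to 4. The iterate converges to (3, 4).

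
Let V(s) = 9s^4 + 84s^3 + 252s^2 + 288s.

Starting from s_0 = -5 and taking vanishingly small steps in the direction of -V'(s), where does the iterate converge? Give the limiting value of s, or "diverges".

-4

V'(s) = 36(s + 1)(s + 2)(s + 4), so V'(-5) = -432.
Gradient descent moves in the -V' direction, i.e. s is increasing.
The nearest critical point in that direction is s = -4, where V'' = 216 > 0 (a local minimum). The iterate converges there.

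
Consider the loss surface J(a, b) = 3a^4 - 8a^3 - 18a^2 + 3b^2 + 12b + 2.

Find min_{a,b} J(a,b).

-145

J(a,b) separates as P(a) + Q(b) + 2, so its minimum is min P + min Q + 2.
P'(a) = 12a(a - 3)(a + 1) vanishes at a ∈ {-1, 0, 3}; Q'(b) = 6b + 12 vanishes at b ∈ {-2}.
Local minima of P (where P''>0): P(-1)=-7, P(3)=-135. Local minima of Q: Q(-2)=-12.
So the global minimum of J is P(3) + Q(-2) + 2 = -135 − 12 + 2 = -145, attained at (3, -2).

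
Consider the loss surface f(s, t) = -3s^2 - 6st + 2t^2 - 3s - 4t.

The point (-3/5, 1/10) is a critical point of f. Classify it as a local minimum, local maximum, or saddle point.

saddle point

The Hessian of f is constant: H = [[-6, -6], [-6, 4]].
det(H) = (-6)·4 − (-6)² = -60.
Since det(H) < 0, H is indefinite and the critical point is a saddle point.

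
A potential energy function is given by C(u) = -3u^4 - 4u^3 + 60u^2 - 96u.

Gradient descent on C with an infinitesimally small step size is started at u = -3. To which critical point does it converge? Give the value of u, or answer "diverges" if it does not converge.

C'(u) = -12(u - 2)(u - 1)(u + 4), so C'(-3) = -240.
Gradient descent moves in the -C' direction, i.e. u is increasing.
The nearest critical point in that direction is u = 1, where C'' = 60 > 0 (a local minimum). The iterate converges there.

1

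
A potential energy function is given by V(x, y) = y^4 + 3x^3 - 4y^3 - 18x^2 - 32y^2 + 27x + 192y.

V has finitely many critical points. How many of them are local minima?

V separates as a function of x plus a function of y, so ∇V=0 decouples.
∂V/∂x = 9(x - 3)(x - 1) = 0 at x ∈ {1, 3}; ∂V/∂y = 4(y - 4)(y - 3)(y + 4) = 0 at y ∈ {-4, 3, 4}.
The Hessian is diagonal: diag(V_xx, V_yy). Second derivatives: V_xx(1)=-18, V_xx(3)=18; V_yy(-4)=224, V_yy(3)=-28, V_yy(4)=32.
Local minima occur where both diagonal entries positive: (3, -4), (3, 4). Count: 2.

2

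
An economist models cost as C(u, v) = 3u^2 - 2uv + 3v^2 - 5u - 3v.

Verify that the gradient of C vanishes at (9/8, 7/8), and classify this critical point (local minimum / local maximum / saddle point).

local minimum

∇C = (6u - 2v - 5, -2u + 6v - 3); substituting (9/8, 7/8) gives ∇C = (0, 0), so (9/8, 7/8) is indeed a critical point.
The Hessian of C is constant: H = [[6, -2], [-2, 6]].
det(H) = 6·6 − (-2)² = 32.
det(H) > 0 and tr(H) = 12 > 0, so H is positive definite and the point is a local minimum.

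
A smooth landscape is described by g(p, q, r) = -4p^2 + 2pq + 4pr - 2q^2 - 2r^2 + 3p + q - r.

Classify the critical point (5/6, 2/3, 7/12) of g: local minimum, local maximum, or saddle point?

local maximum

The Hessian is constant: H = [[-8, 2, 4], [2, -4, 0], [4, 0, -4]].
Leading principal minors: Δ₁ = -8, Δ₂ = 28, Δ₃ = -48.
The minors alternate sign starting negative (−, +, −), so H is negative definite: a local maximum.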